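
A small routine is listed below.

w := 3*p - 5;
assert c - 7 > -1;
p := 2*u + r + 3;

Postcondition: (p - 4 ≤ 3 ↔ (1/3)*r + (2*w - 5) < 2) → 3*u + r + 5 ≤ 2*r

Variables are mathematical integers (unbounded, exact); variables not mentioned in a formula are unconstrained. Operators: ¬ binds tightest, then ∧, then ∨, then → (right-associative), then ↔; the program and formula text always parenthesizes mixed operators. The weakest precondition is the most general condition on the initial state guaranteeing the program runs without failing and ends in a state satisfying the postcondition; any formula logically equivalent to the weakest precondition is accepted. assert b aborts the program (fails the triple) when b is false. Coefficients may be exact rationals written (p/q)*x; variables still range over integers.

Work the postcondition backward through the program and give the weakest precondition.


Working backward. After the program, the postcondition (p - 4 ≤ 3 ↔ (1/3)*r + (2*w - 5) < 2) → 3*u + r + 5 ≤ 2*r must hold; in canonical form it is (p ≤ 7 ↔ (1/3)*r + 2*w < 7) → 3*u ≤ r - 5.
Before p := 2*u + r + 3: (r + 2*u ≤ 4 ↔ (1/3)*r + 2*w < 7) → 3*u ≤ r - 5
Before assert c - 7 > -1: c > 6 ∧ ((r + 2*u ≤ 4 ↔ (1/3)*r + 2*w < 7) → 3*u ≤ r - 5)
Before w := 3*p - 5: c > 6 ∧ ((r + 2*u ≤ 4 ↔ 6*p + (1/3)*r < 17) → 3*u ≤ r - 5)
Answer: WP = c > 6 ∧ ((r + 2*u ≤ 4 ↔ 6*p + (1/3)*r < 17) → 3*u ≤ r - 5)


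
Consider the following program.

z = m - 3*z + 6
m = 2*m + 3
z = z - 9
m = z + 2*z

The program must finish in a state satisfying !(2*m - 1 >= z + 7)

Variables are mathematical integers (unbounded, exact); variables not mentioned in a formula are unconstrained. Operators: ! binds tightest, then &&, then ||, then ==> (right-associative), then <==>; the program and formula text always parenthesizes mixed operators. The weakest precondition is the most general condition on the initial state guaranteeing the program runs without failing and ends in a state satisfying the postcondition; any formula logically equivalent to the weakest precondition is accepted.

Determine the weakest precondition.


Working backward. After the program, the postcondition !(2*m - 1 >= z + 7) must hold; in canonical form it is !(2*m >= z + 8).
Before m := z + 2*z: !(5*z >= 8)
Before z := z - 9: !(5*z >= 53)
Before m := 2*m + 3: !(5*z >= 53)
Before z := m - 3*z + 6: !(5*m >= 15*z + 23)
Answer: WP = !(5*m >= 15*z + 23)


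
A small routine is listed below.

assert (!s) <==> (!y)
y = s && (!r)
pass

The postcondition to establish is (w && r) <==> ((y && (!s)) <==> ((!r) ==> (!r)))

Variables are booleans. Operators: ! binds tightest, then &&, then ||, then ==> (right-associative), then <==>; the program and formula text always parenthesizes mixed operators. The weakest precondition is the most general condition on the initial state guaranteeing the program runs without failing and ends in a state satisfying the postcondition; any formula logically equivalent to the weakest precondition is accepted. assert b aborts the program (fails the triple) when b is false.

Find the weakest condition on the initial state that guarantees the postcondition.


Working backward. After the program, the postcondition (w && r) <==> ((y && (!s)) <==> ((!r) ==> (!r))) must hold; in canonical form it is (w && r) <==> (y && (!s)).
Before skip: (w && r) <==> (y && (!s))
Before y := s && (!r): !(w && r)
Before assert (!s) <==> (!y): ((!s) <==> (!y)) && (!(w && r))
Answer: WP = ((!s) <==> (!y)) && (!(w && r))


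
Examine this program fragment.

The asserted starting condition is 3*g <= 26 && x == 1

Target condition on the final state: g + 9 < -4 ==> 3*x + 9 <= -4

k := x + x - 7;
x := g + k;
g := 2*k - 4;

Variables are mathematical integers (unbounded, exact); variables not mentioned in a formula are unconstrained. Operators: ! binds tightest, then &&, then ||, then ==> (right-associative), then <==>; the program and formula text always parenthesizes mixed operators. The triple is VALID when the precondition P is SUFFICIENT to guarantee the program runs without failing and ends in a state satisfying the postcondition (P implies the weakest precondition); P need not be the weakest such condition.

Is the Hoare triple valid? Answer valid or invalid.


Working backward. After the program, the postcondition g + 9 < -4 ==> 3*x + 9 <= -4 must hold; in canonical form it is g < -13 ==> 3*x <= -13.
Before g := 2*k - 4: 2*k < -9 ==> 3*x <= -13
Before x := g + k: 2*k < -9 ==> 3*g + 3*k <= -13
Before k := x + x - 7: 4*x < 5 ==> 3*g + 6*x <= 8
The weakest precondition is 4*x < 5 ==> 3*g + 6*x <= 8.
Check whether 3*g <= 26 && x == 1 implies it.
Countermodel: at the initial state g = 1, x = 1, the precondition holds but the weakest precondition fails.
Answer: invalid


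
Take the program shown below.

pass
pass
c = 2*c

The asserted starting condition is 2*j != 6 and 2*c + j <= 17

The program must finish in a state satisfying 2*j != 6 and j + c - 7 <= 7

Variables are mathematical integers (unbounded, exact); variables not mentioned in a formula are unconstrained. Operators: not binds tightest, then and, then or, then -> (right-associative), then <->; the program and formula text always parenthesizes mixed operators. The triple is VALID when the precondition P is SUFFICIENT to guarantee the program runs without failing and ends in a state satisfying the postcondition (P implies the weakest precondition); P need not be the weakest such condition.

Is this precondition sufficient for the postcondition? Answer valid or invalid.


Working backward. After the program, the postcondition 2*j != 6 and j + c - 7 <= 7 must hold; in canonical form it is 2*j != 6 and c + j <= 14.
Before c := 2*c: 2*j != 6 and 2*c + j <= 14
Before skip: 2*j != 6 and 2*c + j <= 14
Before skip: 2*j != 6 and 2*c + j <= 14
The weakest precondition is 2*j != 6 and 2*c + j <= 14.
Check whether 2*j != 6 and 2*c + j <= 17 implies it.
Countermodel: at the initial state c = 7, j = 1, the precondition holds but the weakest precondition fails.
Answer: invalid


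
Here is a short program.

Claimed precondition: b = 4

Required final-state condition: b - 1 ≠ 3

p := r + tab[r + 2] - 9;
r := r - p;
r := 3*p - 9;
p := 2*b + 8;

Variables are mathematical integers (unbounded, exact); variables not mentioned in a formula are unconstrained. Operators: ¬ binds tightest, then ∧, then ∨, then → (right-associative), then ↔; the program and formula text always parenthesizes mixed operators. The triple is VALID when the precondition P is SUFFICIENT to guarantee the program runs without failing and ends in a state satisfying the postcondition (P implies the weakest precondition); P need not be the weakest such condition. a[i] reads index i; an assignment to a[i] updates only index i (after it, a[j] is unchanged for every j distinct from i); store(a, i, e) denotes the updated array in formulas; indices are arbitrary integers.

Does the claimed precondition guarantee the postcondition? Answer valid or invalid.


Working backward. After the program, the postcondition b - 1 ≠ 3 must hold; in canonical form it is b ≠ 4.
Before p := 2*b + 8: b ≠ 4
Before r := 3*p - 9: b ≠ 4
Before r := r - p: b ≠ 4
Before p := r + tab[r + 2] - 9: b ≠ 4
The weakest precondition is b ≠ 4.
Check whether b = 4 implies it.
Countermodel: at the initial state b = 4, the precondition holds but the weakest precondition fails.
Answer: invalid


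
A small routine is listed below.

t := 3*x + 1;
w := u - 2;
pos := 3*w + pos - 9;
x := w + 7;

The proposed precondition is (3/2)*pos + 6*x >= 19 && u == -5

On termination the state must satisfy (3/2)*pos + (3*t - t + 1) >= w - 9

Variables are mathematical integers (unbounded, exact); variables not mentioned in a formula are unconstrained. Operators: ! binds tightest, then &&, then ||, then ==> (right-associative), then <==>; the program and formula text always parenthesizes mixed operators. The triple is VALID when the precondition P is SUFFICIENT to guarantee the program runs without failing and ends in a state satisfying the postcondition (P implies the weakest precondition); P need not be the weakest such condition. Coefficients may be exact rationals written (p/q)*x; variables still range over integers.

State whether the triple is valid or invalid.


Working backward. After the program, the postcondition (3/2)*pos + (3*t - t + 1) >= w - 9 must hold; in canonical form it is (3/2)*pos + 2*t >= w - 10.
Before x := w + 7: (3/2)*pos + 2*t >= w - 10
Before pos := 3*w + pos - 9: (3/2)*pos + 2*t + (7/2)*w >= 7/2
Before w := u - 2: (3/2)*pos + 2*t + (7/2)*u >= 21/2
Before t := 3*x + 1: (3/2)*pos + (7/2)*u + 6*x >= 17/2
The weakest precondition is (3/2)*pos + (7/2)*u + 6*x >= 17/2.
Check whether (3/2)*pos + 6*x >= 19 && u == -5 implies it.
Countermodel: at the initial state pos = 1, u = -5, x = 3, the precondition holds but the weakest precondition fails.
Answer: invalid


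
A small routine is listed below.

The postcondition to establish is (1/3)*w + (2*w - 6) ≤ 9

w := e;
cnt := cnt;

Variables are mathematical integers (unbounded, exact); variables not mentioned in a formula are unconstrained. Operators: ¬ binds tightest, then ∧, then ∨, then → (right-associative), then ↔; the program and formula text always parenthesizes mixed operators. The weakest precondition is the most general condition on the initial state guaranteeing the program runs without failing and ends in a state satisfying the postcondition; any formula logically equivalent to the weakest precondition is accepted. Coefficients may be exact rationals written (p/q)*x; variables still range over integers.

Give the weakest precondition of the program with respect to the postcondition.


Working backward. After the program, the postcondition (1/3)*w + (2*w - 6) ≤ 9 must hold; in canonical form it is (7/3)*w ≤ 15.
Before cnt := cnt: (7/3)*w ≤ 15
Before w := e: (7/3)*e ≤ 15
Answer: WP = (7/3)*e ≤ 15


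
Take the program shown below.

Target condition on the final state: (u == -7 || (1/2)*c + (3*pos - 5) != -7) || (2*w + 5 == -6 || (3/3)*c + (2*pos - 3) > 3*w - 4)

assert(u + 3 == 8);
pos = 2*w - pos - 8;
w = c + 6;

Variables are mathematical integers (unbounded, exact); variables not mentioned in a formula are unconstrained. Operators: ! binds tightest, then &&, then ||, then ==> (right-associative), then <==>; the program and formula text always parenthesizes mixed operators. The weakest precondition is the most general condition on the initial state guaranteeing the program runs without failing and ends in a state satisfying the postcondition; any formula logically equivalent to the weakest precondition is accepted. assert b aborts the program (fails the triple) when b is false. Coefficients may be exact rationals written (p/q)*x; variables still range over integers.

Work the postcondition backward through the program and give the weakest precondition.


Working backward. After the program, the postcondition (u == -7 || (1/2)*c + (3*pos - 5) != -7) || (2*w + 5 == -6 || (3/3)*c + (2*pos - 3) > 3*w - 4) must hold; in canonical form it is u == -7 || (1/2)*c + 3*pos != -2 || 2*w == -11 || c + 2*pos > 3*w - 1.
Before w := c + 6: u == -7 || (1/2)*c + 3*pos != -2 || 2*c == -23 || 2*pos > 2*c + 17
Before pos := 2*w - pos - 8: u == -7 || (1/2)*c + 6*w != 3*pos + 22 || 2*c == -23 || 4*w > 2*c + 2*pos + 33
Before assert u + 3 == 8: u == 5 && (u == -7 || (1/2)*c + 6*w != 3*pos + 22 || 2*c == -23 || 4*w > 2*c + 2*pos + 33)
Answer: WP = u == 5 && (u == -7 || (1/2)*c + 6*w != 3*pos + 22 || 2*c == -23 || 4*w > 2*c + 2*pos + 33)


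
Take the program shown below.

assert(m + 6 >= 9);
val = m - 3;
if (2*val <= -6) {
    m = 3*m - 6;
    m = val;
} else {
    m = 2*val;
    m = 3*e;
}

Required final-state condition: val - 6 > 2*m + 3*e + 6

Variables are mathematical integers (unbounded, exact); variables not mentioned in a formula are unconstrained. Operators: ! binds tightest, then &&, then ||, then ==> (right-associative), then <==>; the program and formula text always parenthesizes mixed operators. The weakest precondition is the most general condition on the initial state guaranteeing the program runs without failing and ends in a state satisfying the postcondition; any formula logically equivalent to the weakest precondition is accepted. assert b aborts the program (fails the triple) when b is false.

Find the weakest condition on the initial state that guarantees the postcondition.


Working backward. After the program, the postcondition val - 6 > 2*m + 3*e + 6 must hold; in canonical form it is val > 3*e + 2*m + 12.
Then branch requires 3*e + val < -12; else branch requires val > 9*e + 12.
Before the if: (2*val <= -6 ==> 3*e + val < -12) && ((!(2*val <= -6)) ==> val > 9*e + 12)
Before val := m - 3: (2*m <= 0 ==> 3*e + m < -9) && ((!(2*m <= 0)) ==> m > 9*e + 15)
Before assert m + 6 >= 9: m >= 3 && (2*m <= 0 ==> 3*e + m < -9) && ((!(2*m <= 0)) ==> m > 9*e + 15)
Answer: WP = m >= 3 && (2*m <= 0 ==> 3*e + m < -9) && ((!(2*m <= 0)) ==> m > 9*e + 15)


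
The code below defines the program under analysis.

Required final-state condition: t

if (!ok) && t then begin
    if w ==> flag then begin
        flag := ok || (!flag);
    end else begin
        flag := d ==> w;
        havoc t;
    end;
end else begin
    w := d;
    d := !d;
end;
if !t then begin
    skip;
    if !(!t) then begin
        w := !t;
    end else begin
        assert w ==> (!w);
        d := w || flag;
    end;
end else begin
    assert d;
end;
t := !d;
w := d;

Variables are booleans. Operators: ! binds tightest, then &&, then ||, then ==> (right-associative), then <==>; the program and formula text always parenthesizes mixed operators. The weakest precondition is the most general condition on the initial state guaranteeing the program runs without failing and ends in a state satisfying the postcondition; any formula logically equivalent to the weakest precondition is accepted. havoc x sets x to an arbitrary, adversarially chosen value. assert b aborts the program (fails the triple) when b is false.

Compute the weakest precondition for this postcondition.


Working backward. After the program, t must hold.
Before w := d: t
Before t := !d: !d
Then branch requires (t ==> (!d)) && ((!t) ==> ((w ==> (!w)) && (!(w || flag)))); else branch requires false.
Before the if: ((!t) ==> ((t ==> (!d)) && ((!t) ==> ((w ==> (!w)) && (!(w || flag)))))) && (!t)
Then branch requires ((w ==> flag) ==> (((!t) ==> ((t ==> (!d)) && ((!t) ==> ((w ==> (!w)) && (!(w || ok || (!flag))))))) && (!t))) && (w ==> flag); else branch requires ((!t) ==> ((t ==> d) && ((!t) ==> ((d ==> (!d)) && (!(d || flag)))))) && (!t).
Before the if: (((!ok) && t) ==> (((w ==> flag) ==> (((!t) ==> ((t ==> (!d)) && ((!t) ==> ((w ==> (!w)) && (!(w || ok || (!flag))))))) && (!t))) && (w ==> flag))) && ((!((!ok) && t)) ==> (((!t) ==> ((t ==> d) && ((!t) ==> ((d ==> (!d)) && (!(d || flag)))))) && (!t)))
Answer: WP = (((!ok) && t) ==> (((w ==> flag) ==> (((!t) ==> ((t ==> (!d)) && ((!t) ==> ((w ==> (!w)) && (!(w || ok || (!flag))))))) && (!t))) && (w ==> flag))) && ((!((!ok) && t)) ==> (((!t) ==> ((t ==> d) && ((!t) ==> ((d ==> (!d)) && (!(d || flag)))))) && (!t)))


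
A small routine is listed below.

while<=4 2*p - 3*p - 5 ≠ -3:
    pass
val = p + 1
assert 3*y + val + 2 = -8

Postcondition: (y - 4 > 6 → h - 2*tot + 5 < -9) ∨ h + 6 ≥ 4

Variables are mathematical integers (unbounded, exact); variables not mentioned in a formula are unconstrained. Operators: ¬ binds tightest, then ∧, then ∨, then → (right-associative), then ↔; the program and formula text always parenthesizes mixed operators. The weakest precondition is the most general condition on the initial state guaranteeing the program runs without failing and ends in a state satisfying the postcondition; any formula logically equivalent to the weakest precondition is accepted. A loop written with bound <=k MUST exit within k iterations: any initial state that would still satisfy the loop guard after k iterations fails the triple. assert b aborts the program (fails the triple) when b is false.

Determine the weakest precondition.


Working backward. After the program, the postcondition (y - 4 > 6 → h - 2*tot + 5 < -9) ∨ h + 6 ≥ 4 must hold; in canonical form it is (y > 10 → h < 2*tot - 14) ∨ h ≥ -2.
Before assert 3*y + val + 2 = -8: val + 3*y = -10 ∧ ((y > 10 → h < 2*tot - 14) ∨ h ≥ -2)
Before val := p + 1: p + 3*y = -11 ∧ ((y > 10 → h < 2*tot - 14) ∨ h ≥ -2)
Before the loop (bound <=4), unroll the exhaustion recursion (WP_0 = exit-now case; WP_j = one more guarded iteration, up to j = 4):
  WP_0: (¬(p ≠ -2)) ∧ p + 3*y = -11 ∧ ((y > 10 → h < 2*tot - 14) ∨ h ≥ -2)
  WP_1: (p ≠ -2 → ((¬(p ≠ -2)) ∧ p + 3*y = -11 ∧ ((y > 10 → h < 2*tot - 14) ∨ h ≥ -2))) ∧ ((¬(p ≠ -2)) → (p + 3*y = -11 ∧ ((y > 10 → h < 2*tot - 14) ∨ h ≥ -2)))
  WP_2: (p ≠ -2 → ((p ≠ -2 → ((¬(p ≠ -2)) ∧ p + 3*y = -11 ∧ ((y > 10 → h < 2*tot - 14) ∨ h ≥ -2))) ∧ ((¬(p ≠ -2)) → (p + 3*y = -11 ∧ ((y > 10 → h < 2*tot - 14) ∨ h ≥ -2))))) ∧ ((¬(p ≠ -2)) → (p + 3*y = -11 ∧ ((y > 10 → h < 2*tot - 14) ∨ h ≥ -2)))
  WP_3: (p ≠ -2 → ((p ≠ -2 → ((p ≠ -2 → ((¬(p ≠ -2)) ∧ p + 3*y = -11 ∧ ((y > 10 → h < 2*tot - 14) ∨ h ≥ -2))) ∧ ((¬(p ≠ -2)) → (p + 3*y = -11 ∧ ((y > 10 → h < 2*tot - 14) ∨ h ≥ -2))))) ∧ ((¬(p ≠ -2)) → (p + 3*y = -11 ∧ ((y > 10 → h < 2*tot - 14) ∨ h ≥ -2))))) ∧ ((¬(p ≠ -2)) → (p + 3*y = -11 ∧ ((y > 10 → h < 2*tot - 14) ∨ h ≥ -2)))
  WP_4: (p ≠ -2 → ((p ≠ -2 → ((p ≠ -2 → ((p ≠ -2 → ((¬(p ≠ -2)) ∧ p + 3*y = -11 ∧ ((y > 10 → h < 2*tot - 14) ∨ h ≥ -2))) ∧ ((¬(p ≠ -2)) → (p + 3*y = -11 ∧ ((y > 10 → h < 2*tot - 14) ∨ h ≥ -2))))) ∧ ((¬(p ≠ -2)) → (p + 3*y = -11 ∧ ((y > 10 → h < 2*tot - 14) ∨ h ≥ -2))))) ∧ ((¬(p ≠ -2)) → (p + 3*y = -11 ∧ ((y > 10 → h < 2*tot - 14) ∨ h ≥ -2))))) ∧ ((¬(p ≠ -2)) → (p + 3*y = -11 ∧ ((y > 10 → h < 2*tot - 14) ∨ h ≥ -2)))
So before the loop: (p ≠ -2 → ((p ≠ -2 → ((p ≠ -2 → ((p ≠ -2 → ((¬(p ≠ -2)) ∧ p + 3*y = -11 ∧ ((y > 10 → h < 2*tot - 14) ∨ h ≥ -2))) ∧ ((¬(p ≠ -2)) → (p + 3*y = -11 ∧ ((y > 10 → h < 2*tot - 14) ∨ h ≥ -2))))) ∧ ((¬(p ≠ -2)) → (p + 3*y = -11 ∧ ((y > 10 → h < 2*tot - 14) ∨ h ≥ -2))))) ∧ ((¬(p ≠ -2)) → (p + 3*y = -11 ∧ ((y > 10 → h < 2*tot - 14) ∨ h ≥ -2))))) ∧ ((¬(p ≠ -2)) → (p + 3*y = -11 ∧ ((y > 10 → h < 2*tot - 14) ∨ h ≥ -2)))
Answer: WP = (p ≠ -2 → ((p ≠ -2 → ((p ≠ -2 → ((p ≠ -2 → ((¬(p ≠ -2)) ∧ p + 3*y = -11 ∧ ((y > 10 → h < 2*tot - 14) ∨ h ≥ -2))) ∧ ((¬(p ≠ -2)) → (p + 3*y = -11 ∧ ((y > 10 → h < 2*tot - 14) ∨ h ≥ -2))))) ∧ ((¬(p ≠ -2)) → (p + 3*y = -11 ∧ ((y > 10 → h < 2*tot - 14) ∨ h ≥ -2))))) ∧ ((¬(p ≠ -2)) → (p + 3*y = -11 ∧ ((y > 10 → h < 2*tot - 14) ∨ h ≥ -2))))) ∧ ((¬(p ≠ -2)) → (p + 3*y = -11 ∧ ((y > 10 → h < 2*tot - 14) ∨ h ≥ -2)))


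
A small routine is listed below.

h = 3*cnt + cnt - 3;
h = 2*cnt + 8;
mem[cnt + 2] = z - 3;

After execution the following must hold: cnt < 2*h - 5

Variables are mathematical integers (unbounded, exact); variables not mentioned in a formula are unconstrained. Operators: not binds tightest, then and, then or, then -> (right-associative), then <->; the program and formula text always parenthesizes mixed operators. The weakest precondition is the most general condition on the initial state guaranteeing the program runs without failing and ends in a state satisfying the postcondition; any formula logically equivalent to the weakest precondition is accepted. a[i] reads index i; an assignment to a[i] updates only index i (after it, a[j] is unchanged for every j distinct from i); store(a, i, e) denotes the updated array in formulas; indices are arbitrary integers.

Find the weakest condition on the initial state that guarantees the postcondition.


Working backward. After the program, cnt < 2*h - 5 must hold.
Before mem[cnt + 2] := z - 3: cnt < 2*h - 5
Before h := 2*cnt + 8: 3*cnt > -11
Before h := 3*cnt + cnt - 3: 3*cnt > -11
Answer: WP = 3*cnt > -11


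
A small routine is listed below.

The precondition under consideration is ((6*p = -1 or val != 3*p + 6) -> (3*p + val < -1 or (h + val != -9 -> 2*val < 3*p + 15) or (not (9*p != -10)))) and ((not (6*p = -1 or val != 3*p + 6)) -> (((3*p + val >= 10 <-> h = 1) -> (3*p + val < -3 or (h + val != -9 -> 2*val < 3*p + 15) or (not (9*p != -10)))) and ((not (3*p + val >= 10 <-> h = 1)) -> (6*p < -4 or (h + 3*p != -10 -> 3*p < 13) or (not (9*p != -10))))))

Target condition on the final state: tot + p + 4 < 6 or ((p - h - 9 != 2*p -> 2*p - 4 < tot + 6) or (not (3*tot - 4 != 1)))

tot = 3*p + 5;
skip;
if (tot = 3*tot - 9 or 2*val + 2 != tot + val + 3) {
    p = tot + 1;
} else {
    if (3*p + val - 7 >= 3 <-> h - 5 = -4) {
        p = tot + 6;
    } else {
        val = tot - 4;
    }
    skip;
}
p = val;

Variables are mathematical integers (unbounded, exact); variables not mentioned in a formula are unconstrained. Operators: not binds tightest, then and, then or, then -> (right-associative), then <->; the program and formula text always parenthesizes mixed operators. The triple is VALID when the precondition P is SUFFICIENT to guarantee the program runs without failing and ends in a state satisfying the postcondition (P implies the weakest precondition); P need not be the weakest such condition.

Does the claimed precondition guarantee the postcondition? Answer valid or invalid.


Working backward. After the program, the postcondition tot + p + 4 < 6 or ((p - h - 9 != 2*p -> 2*p - 4 < tot + 6) or (not (3*tot - 4 != 1))) must hold; in canonical form it is p + tot < 2 or (h + p != -9 -> 2*p < tot + 10) or (not (3*tot != 5)).
Before p := val: tot + val < 2 or (h + val != -9 -> 2*val < tot + 10) or (not (3*tot != 5))
Then branch requires tot + val < 2 or (h + val != -9 -> 2*val < tot + 10) or (not (3*tot != 5)); else branch requires ((3*p + val >= 10 <-> h = 1) -> (tot + val < 2 or (h + val != -9 -> 2*val < tot + 10) or (not (3*tot != 5)))) and ((not (3*p + val >= 10 <-> h = 1)) -> (2*tot < 6 or (h + tot != -5 -> tot < 18) or (not (3*tot != 5)))).
Before the if: ((2*tot = 9 or val != tot + 1) -> (tot + val < 2 or (h + val != -9 -> 2*val < tot + 10) or (not (3*tot != 5)))) and ((not (2*tot = 9 or val != tot + 1)) -> (((3*p + val >= 10 <-> h = 1) -> (tot + val < 2 or (h + val != -9 -> 2*val < tot + 10) or (not (3*tot != 5)))) and ((not (3*p + val >= 10 <-> h = 1)) -> (2*tot < 6 or (h + tot != -5 -> tot < 18) or (not (3*tot != 5))))))
Before skip: ((2*tot = 9 or val != tot + 1) -> (tot + val < 2 or (h + val != -9 -> 2*val < tot + 10) or (not (3*tot != 5)))) and ((not (2*tot = 9 or val != tot + 1)) -> (((3*p + val >= 10 <-> h = 1) -> (tot + val < 2 or (h + val != -9 -> 2*val < tot + 10) or (not (3*tot != 5)))) and ((not (3*p + val >= 10 <-> h = 1)) -> (2*tot < 6 or (h + tot != -5 -> tot < 18) or (not (3*tot != 5))))))
Before tot := 3*p + 5: ((6*p = -1 or val != 3*p + 6) -> (3*p + val < -3 or (h + val != -9 -> 2*val < 3*p + 15) or (not (9*p != -10)))) and ((not (6*p = -1 or val != 3*p + 6)) -> (((3*p + val >= 10 <-> h = 1) -> (3*p + val < -3 or (h + val != -9 -> 2*val < 3*p + 15) or (not (9*p != -10)))) and ((not (3*p + val >= 10 <-> h = 1)) -> (6*p < -4 or (h + 3*p != -10 -> 3*p < 13) or (not (9*p != -10))))))
The weakest precondition is ((6*p = -1 or val != 3*p + 6) -> (3*p + val < -3 or (h + val != -9 -> 2*val < 3*p + 15) or (not (9*p != -10)))) and ((not (6*p = -1 or val != 3*p + 6)) -> (((3*p + val >= 10 <-> h = 1) -> (3*p + val < -3 or (h + val != -9 -> 2*val < 3*p + 15) or (not (9*p != -10)))) and ((not (3*p + val >= 10 <-> h = 1)) -> (6*p < -4 or (h + 3*p != -10 -> 3*p < 13) or (not (9*p != -10)))))).
Check whether ((6*p = -1 or val != 3*p + 6) -> (3*p + val < -1 or (h + val != -9 -> 2*val < 3*p + 15) or (not (9*p != -10)))) and ((not (6*p = -1 or val != 3*p + 6)) -> (((3*p + val >= 10 <-> h = 1) -> (3*p + val < -3 or (h + val != -9 -> 2*val < 3*p + 15) or (not (9*p != -10)))) and ((not (3*p + val >= 10 <-> h = 1)) -> (6*p < -4 or (h + 3*p != -10 -> 3*p < 13) or (not (9*p != -10)))))) implies it.
Countermodel: at the initial state h = -14, p = -3, val = 6, the precondition holds but the weakest precondition fails.
Answer: invalid


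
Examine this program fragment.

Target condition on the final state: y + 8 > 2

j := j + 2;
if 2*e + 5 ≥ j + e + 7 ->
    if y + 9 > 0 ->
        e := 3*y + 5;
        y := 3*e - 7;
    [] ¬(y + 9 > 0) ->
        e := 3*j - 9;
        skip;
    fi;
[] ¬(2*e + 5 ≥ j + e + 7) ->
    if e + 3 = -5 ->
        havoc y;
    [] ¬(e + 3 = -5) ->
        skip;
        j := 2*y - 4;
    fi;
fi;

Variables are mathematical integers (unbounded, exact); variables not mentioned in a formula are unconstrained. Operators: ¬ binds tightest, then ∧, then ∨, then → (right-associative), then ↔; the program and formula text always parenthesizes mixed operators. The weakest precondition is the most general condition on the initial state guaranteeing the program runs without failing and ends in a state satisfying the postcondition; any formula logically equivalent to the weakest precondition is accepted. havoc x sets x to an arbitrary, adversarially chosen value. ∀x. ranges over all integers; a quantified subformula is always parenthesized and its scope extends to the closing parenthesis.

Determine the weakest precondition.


Working backward. After the program, the postcondition y + 8 > 2 must hold; in canonical form it is y > -6.
Then branch requires (y > -9 → 9*y > -14) ∧ ((¬(y > -9)) → y > -6); else branch requires (e = -8 → (∀y_1. y_1 > -6)) ∧ ((¬(e = -8)) → y > -6).
Before the if: (e ≥ j + 2 → ((y > -9 → 9*y > -14) ∧ ((¬(y > -9)) → y > -6))) ∧ ((¬(e ≥ j + 2)) → ((e = -8 → (∀y_1. y_1 > -6)) ∧ ((¬(e = -8)) → y > -6)))
Before j := j + 2: (e ≥ j + 4 → ((y > -9 → 9*y > -14) ∧ ((¬(y > -9)) → y > -6))) ∧ ((¬(e ≥ j + 4)) → ((e = -8 → (∀y_1. y_1 > -6)) ∧ ((¬(e = -8)) → y > -6)))
Answer: WP = (e ≥ j + 4 → ((y > -9 → 9*y > -14) ∧ ((¬(y > -9)) → y > -6))) ∧ ((¬(e ≥ j + 4)) → ((e = -8 → (∀y_1. y_1 > -6)) ∧ ((¬(e = -8)) → y > -6)))


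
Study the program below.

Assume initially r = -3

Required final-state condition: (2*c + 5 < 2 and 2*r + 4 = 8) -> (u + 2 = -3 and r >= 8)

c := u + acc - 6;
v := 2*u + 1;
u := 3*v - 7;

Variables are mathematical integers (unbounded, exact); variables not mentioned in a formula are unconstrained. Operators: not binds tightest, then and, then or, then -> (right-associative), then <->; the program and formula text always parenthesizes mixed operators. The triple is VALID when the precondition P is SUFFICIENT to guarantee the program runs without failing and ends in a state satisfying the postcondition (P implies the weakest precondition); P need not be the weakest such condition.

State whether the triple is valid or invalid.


Working backward. After the program, the postcondition (2*c + 5 < 2 and 2*r + 4 = 8) -> (u + 2 = -3 and r >= 8) must hold; in canonical form it is (2*c < -3 and 2*r = 4) -> (u = -5 and r >= 8).
Before u := 3*v - 7: (2*c < -3 and 2*r = 4) -> (3*v = 2 and r >= 8)
Before v := 2*u + 1: (2*c < -3 and 2*r = 4) -> (6*u = -1 and r >= 8)
Before c := u + acc - 6: (2*acc + 2*u < 9 and 2*r = 4) -> (6*u = -1 and r >= 8)
The weakest precondition is (2*acc + 2*u < 9 and 2*r = 4) -> (6*u = -1 and r >= 8).
Check whether r = -3 implies it.
Every state satisfying the precondition satisfies the weakest precondition: the implication holds.
Answer: valid


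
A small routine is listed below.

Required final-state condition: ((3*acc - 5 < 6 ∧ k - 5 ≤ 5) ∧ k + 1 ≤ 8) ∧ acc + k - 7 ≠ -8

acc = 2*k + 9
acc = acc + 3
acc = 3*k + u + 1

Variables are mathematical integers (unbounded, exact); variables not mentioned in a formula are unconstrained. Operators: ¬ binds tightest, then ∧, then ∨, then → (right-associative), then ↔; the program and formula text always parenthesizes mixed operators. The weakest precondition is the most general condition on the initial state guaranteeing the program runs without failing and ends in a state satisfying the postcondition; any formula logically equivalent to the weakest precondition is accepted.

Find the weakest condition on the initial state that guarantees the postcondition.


Working backward. After the program, the postcondition ((3*acc - 5 < 6 ∧ k - 5 ≤ 5) ∧ k + 1 ≤ 8) ∧ acc + k - 7 ≠ -8 must hold; in canonical form it is 3*acc < 11 ∧ k ≤ 10 ∧ k ≤ 7 ∧ acc + k ≠ -1.
Before acc := 3*k + u + 1: 9*k + 3*u < 8 ∧ k ≤ 10 ∧ k ≤ 7 ∧ 4*k + u ≠ -2
Before acc := acc + 3: 9*k + 3*u < 8 ∧ k ≤ 10 ∧ k ≤ 7 ∧ 4*k + u ≠ -2
Before acc := 2*k + 9: 9*k + 3*u < 8 ∧ k ≤ 10 ∧ k ≤ 7 ∧ 4*k + u ≠ -2
Answer: WP = 9*k + 3*u < 8 ∧ k ≤ 10 ∧ k ≤ 7 ∧ 4*k + u ≠ -2


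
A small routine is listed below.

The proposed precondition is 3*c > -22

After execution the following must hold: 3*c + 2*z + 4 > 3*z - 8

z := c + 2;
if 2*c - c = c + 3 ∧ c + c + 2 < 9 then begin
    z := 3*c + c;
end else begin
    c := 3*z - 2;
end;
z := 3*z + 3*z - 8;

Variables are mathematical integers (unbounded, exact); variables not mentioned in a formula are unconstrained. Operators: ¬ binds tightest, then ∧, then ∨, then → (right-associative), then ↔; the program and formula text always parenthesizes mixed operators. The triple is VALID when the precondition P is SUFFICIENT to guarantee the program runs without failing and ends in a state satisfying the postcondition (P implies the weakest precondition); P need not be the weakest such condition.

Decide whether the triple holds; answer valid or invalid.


Working backward. After the program, the postcondition 3*c + 2*z + 4 > 3*z - 8 must hold; in canonical form it is 3*c > z - 12.
Before z := 3*z + 3*z - 8: 3*c > 6*z - 20
Then branch requires 21*c < 20; else branch requires 3*z > -14.
Before the if: 3*z > -14
Before z := c + 2: 3*c > -20
The weakest precondition is 3*c > -20.
Check whether 3*c > -22 implies it.
Countermodel: at the initial state c = -7, the precondition holds but the weakest precondition fails.
Answer: invalid


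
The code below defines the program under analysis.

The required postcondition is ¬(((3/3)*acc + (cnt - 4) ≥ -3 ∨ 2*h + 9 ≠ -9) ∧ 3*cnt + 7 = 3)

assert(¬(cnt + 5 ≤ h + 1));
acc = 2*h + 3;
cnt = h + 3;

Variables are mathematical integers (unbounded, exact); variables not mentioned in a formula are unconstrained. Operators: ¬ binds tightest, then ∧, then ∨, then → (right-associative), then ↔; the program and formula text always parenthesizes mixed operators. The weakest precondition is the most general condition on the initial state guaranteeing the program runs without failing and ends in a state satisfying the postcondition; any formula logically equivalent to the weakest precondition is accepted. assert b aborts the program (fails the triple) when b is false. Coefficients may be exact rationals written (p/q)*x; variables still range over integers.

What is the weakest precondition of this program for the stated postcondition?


Working backward. After the program, the postcondition ¬(((3/3)*acc + (cnt - 4) ≥ -3 ∨ 2*h + 9 ≠ -9) ∧ 3*cnt + 7 = 3) must hold; in canonical form it is ¬((acc + cnt ≥ 1 ∨ 2*h ≠ -18) ∧ 3*cnt = -4).
Before cnt := h + 3: ¬((acc + h ≥ -2 ∨ 2*h ≠ -18) ∧ 3*h = -13)
Before acc := 2*h + 3: ¬((3*h ≥ -5 ∨ 2*h ≠ -18) ∧ 3*h = -13)
Before assert ¬(cnt + 5 ≤ h + 1): (¬(cnt ≤ h - 4)) ∧ (¬((3*h ≥ -5 ∨ 2*h ≠ -18) ∧ 3*h = -13))
Answer: WP = (¬(cnt ≤ h - 4)) ∧ (¬((3*h ≥ -5 ∨ 2*h ≠ -18) ∧ 3*h = -13))


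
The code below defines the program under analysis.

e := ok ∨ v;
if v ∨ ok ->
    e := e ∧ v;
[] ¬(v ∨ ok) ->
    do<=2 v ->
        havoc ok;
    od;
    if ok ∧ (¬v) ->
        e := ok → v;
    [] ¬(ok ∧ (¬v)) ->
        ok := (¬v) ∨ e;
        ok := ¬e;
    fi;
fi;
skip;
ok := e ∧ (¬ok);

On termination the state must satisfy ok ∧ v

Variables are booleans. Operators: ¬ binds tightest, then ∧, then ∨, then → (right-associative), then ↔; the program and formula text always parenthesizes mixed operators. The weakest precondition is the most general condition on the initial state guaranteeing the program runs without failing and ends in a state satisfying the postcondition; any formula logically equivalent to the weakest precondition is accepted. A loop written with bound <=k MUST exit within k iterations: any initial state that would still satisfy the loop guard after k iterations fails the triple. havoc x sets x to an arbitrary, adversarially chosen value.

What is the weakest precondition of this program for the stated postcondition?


Working backward. After the program, ok ∧ v must hold.
Before ok := e ∧ (¬ok): e ∧ (¬ok) ∧ v
Before skip: e ∧ (¬ok) ∧ v
Then branch requires e ∧ v ∧ (¬ok); else branch requires (v → ((¬v) ∧ ((¬v) → (v ∧ (v → (e ∧ v)))) ∧ ((¬v) → (e ∧ v)))) ∧ ((¬v) → (((ok ∧ (¬v)) → ((ok → v) ∧ (¬ok) ∧ v)) ∧ ((¬(ok ∧ (¬v))) → (e ∧ v)))).
Before the if: ((v ∨ ok) → (e ∧ v ∧ (¬ok))) ∧ ((¬(v ∨ ok)) → ((v → ((¬v) ∧ ((¬v) → (v ∧ (v → (e ∧ v)))) ∧ ((¬v) → (e ∧ v)))) ∧ ((¬v) → (((ok ∧ (¬v)) → ((ok → v) ∧ (¬ok) ∧ v)) ∧ ((¬(ok ∧ (¬v))) → (e ∧ v))))))
Before e := ok ∨ v: ((v ∨ ok) → ((ok ∨ v) ∧ v ∧ (¬ok))) ∧ ((¬(v ∨ ok)) → ((v → ((¬v) ∧ ((¬v) → (v ∧ (v → ((ok ∨ v) ∧ v)))) ∧ ((¬v) → ((ok ∨ v) ∧ v)))) ∧ ((¬v) → (((ok ∧ (¬v)) → ((ok → v) ∧ (¬ok) ∧ v)) ∧ ((¬(ok ∧ (¬v))) → ((ok ∨ v) ∧ v))))))
Answer: WP = ((v ∨ ok) → ((ok ∨ v) ∧ v ∧ (¬ok))) ∧ ((¬(v ∨ ok)) → ((v → ((¬v) ∧ ((¬v) → (v ∧ (v → ((ok ∨ v) ∧ v)))) ∧ ((¬v) → ((ok ∨ v) ∧ v)))) ∧ ((¬v) → (((ok ∧ (¬v)) → ((ok → v) ∧ (¬ok) ∧ v)) ∧ ((¬(ok ∧ (¬v))) → ((ok ∨ v) ∧ v))))))


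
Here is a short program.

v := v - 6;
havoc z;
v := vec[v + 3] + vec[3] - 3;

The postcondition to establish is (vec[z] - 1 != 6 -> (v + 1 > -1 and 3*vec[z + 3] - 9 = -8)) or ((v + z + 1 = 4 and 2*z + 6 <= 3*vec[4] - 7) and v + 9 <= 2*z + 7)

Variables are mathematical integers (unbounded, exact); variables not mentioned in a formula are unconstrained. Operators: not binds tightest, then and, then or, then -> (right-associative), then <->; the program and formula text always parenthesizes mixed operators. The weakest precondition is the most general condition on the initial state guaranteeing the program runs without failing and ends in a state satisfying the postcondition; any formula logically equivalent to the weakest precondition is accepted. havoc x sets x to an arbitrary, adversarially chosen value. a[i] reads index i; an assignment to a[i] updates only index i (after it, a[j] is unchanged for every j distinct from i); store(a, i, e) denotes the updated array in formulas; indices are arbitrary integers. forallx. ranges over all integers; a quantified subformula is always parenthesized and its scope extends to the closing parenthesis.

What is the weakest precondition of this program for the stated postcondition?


Working backward. After the program, the postcondition (vec[z] - 1 != 6 -> (v + 1 > -1 and 3*vec[z + 3] - 9 = -8)) or ((v + z + 1 = 4 and 2*z + 6 <= 3*vec[4] - 7) and v + 9 <= 2*z + 7) must hold; in canonical form it is (vec[z] != 7 -> (v > -2 and 3*vec[z + 3] = 1)) or (v + z = 3 and 2*z <= 3*vec[4] - 13 and v <= 2*z - 2).
Before v := vec[v + 3] + vec[3] - 3: (vec[z] != 7 -> (vec[v + 3] + vec[3] > 1 and 3*vec[z + 3] = 1)) or (vec[v + 3] + vec[3] + z = 6 and 2*z <= 3*vec[4] - 13 and vec[v + 3] + vec[3] <= 2*z + 1)
Before havoc z: forall z_1. ((vec[z_1] != 7 -> (vec[v + 3] + vec[3] > 1 and 3*vec[z_1 + 3] = 1)) or (vec[v + 3] + vec[3] + z_1 = 6 and 2*z_1 <= 3*vec[4] - 13 and vec[v + 3] + vec[3] <= 2*z_1 + 1))
Before v := v - 6: forall z_1. ((vec[z_1] != 7 -> (vec[3] + vec[v - 3] > 1 and 3*vec[z_1 + 3] = 1)) or (vec[3] + vec[v - 3] + z_1 = 6 and 2*z_1 <= 3*vec[4] - 13 and vec[3] + vec[v - 3] <= 2*z_1 + 1))
Answer: WP = forall z_1. ((vec[z_1] != 7 -> (vec[3] + vec[v - 3] > 1 and 3*vec[z_1 + 3] = 1)) or (vec[3] + vec[v - 3] + z_1 = 6 and 2*z_1 <= 3*vec[4] - 13 and vec[3] + vec[v - 3] <= 2*z_1 + 1))


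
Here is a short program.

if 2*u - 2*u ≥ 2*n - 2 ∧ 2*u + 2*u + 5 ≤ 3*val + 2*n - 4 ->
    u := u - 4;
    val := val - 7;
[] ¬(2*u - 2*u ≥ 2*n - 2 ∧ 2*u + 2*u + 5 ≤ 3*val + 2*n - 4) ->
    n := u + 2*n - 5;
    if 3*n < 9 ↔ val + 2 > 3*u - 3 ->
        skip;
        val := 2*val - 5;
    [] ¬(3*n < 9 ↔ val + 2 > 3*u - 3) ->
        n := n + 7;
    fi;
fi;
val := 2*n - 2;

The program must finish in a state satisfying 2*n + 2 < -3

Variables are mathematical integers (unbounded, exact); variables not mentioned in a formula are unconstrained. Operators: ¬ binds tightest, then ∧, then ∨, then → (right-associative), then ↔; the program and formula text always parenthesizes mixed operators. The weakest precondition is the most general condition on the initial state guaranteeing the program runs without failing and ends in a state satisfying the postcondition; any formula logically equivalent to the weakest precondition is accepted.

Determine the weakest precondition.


Working backward. After the program, the postcondition 2*n + 2 < -3 must hold; in canonical form it is 2*n < -5.
Before val := 2*n - 2: 2*n < -5
Then branch requires 2*n < -5; else branch requires ((6*n + 3*u < 24 ↔ val > 3*u - 5) → 4*n + 2*u < 5) ∧ ((¬(6*n + 3*u < 24 ↔ val > 3*u - 5)) → 4*n + 2*u < -9).
Before the if: ((2*n ≤ 2 ∧ 4*u ≤ 2*n + 3*val - 9) → 2*n < -5) ∧ ((¬(2*n ≤ 2 ∧ 4*u ≤ 2*n + 3*val - 9)) → (((6*n + 3*u < 24 ↔ val > 3*u - 5) → 4*n + 2*u < 5) ∧ ((¬(6*n + 3*u < 24 ↔ val > 3*u - 5)) → 4*n + 2*u < -9)))
Answer: WP = ((2*n ≤ 2 ∧ 4*u ≤ 2*n + 3*val - 9) → 2*n < -5) ∧ ((¬(2*n ≤ 2 ∧ 4*u ≤ 2*n + 3*val - 9)) → (((6*n + 3*u < 24 ↔ val > 3*u - 5) → 4*n + 2*u < 5) ∧ ((¬(6*n + 3*u < 24 ↔ val > 3*u - 5)) → 4*n + 2*u < -9)))


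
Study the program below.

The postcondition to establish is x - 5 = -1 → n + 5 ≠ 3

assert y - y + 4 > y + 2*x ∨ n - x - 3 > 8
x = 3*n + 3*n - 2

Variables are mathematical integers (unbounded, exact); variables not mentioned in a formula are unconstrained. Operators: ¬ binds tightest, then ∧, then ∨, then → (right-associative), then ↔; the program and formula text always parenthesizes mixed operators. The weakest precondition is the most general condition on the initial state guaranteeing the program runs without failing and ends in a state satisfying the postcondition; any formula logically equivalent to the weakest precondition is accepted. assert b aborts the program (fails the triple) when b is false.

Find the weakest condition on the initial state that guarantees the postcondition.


Working backward. After the program, the postcondition x - 5 = -1 → n + 5 ≠ 3 must hold; in canonical form it is x = 4 → n ≠ -2.
Before x := 3*n + 3*n - 2: 6*n = 6 → n ≠ -2
Before assert y - y + 4 > y + 2*x ∨ n - x - 3 > 8: (2*x + y < 4 ∨ n > x + 11) ∧ (6*n = 6 → n ≠ -2)
Answer: WP = (2*x + y < 4 ∨ n > x + 11) ∧ (6*n = 6 → n ≠ -2)


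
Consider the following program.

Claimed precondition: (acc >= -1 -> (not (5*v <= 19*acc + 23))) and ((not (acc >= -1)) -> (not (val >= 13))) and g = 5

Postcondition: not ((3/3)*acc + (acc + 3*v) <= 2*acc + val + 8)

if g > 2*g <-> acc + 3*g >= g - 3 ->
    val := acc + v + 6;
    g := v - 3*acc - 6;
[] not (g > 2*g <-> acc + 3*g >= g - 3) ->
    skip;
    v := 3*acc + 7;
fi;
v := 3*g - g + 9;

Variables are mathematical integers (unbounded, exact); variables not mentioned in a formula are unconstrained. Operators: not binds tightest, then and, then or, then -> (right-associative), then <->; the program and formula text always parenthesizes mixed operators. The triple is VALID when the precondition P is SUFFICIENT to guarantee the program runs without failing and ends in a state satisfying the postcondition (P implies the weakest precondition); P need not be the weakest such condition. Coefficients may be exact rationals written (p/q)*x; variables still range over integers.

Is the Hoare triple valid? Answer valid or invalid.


Working backward. After the program, the postcondition not ((3/3)*acc + (acc + 3*v) <= 2*acc + val + 8) must hold; in canonical form it is not (3*v <= val + 8).
Before v := 3*g - g + 9: not (6*g <= val - 19)
Then branch requires not (5*v <= 19*acc + 23); else branch requires not (6*g <= val - 19).
Before the if: ((g < 0 <-> acc + 2*g >= -3) -> (not (5*v <= 19*acc + 23))) and ((not (g < 0 <-> acc + 2*g >= -3)) -> (not (6*g <= val - 19)))
The weakest precondition is ((g < 0 <-> acc + 2*g >= -3) -> (not (5*v <= 19*acc + 23))) and ((not (g < 0 <-> acc + 2*g >= -3)) -> (not (6*g <= val - 19))).
Check whether (acc >= -1 -> (not (5*v <= 19*acc + 23))) and ((not (acc >= -1)) -> (not (val >= 13))) and g = 5 implies it.
Countermodel: at the initial state acc = -17, g = 5, v = -60, val = 0, the precondition holds but the weakest precondition fails.
Answer: invalid
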